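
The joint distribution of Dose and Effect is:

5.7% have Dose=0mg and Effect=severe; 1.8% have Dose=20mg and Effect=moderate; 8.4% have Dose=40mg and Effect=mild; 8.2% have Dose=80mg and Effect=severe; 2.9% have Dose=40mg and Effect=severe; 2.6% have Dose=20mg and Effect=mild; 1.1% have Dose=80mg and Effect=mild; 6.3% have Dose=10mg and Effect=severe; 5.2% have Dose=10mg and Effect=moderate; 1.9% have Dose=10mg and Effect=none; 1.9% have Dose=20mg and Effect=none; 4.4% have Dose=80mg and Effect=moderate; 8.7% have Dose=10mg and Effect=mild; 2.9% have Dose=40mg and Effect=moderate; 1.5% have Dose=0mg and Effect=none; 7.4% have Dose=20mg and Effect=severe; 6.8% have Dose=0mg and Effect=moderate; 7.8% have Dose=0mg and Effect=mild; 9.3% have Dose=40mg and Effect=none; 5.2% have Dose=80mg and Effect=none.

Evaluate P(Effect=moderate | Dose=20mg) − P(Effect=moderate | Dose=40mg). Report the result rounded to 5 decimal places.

P(Dose=20mg) = 0.019 + 0.026 + 0.018 + 0.074 = 0.137; P(Effect=moderate | Dose=20mg) = 0.018/0.137 = 0.131387.
P(Dose=40mg) = 0.093 + 0.084 + 0.029 + 0.029 = 0.235; P(Effect=moderate | Dose=40mg) = 0.029/0.235 = 0.123404.
Difference = 0.00798.

0.00798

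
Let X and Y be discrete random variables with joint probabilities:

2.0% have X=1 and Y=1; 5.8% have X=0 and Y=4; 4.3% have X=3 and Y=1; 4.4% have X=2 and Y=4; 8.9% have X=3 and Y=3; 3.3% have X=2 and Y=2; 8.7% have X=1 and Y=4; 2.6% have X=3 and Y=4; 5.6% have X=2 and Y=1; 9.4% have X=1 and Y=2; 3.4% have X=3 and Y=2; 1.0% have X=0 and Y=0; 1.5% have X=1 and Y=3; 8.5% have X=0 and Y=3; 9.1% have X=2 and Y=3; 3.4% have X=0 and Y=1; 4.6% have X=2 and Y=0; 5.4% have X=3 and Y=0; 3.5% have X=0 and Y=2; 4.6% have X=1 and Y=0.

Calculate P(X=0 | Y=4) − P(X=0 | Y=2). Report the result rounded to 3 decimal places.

0.091

P(Y=4) = 0.058 + 0.087 + 0.044 + 0.026 = 0.215; P(X=0 | Y=4) = 0.058/0.215 = 0.2698.
P(Y=2) = 0.035 + 0.094 + 0.033 + 0.034 = 0.196; P(X=0 | Y=2) = 0.035/0.196 = 0.1786.
Difference = 0.091.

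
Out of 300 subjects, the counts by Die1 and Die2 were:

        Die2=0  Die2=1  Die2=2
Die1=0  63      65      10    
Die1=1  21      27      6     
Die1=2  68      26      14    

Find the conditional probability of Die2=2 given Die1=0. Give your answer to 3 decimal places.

0.072

Total with Die1=0: 63 + 65 + 10 = 138.
P(Die2=2 | Die1=0) = 10/138 = 0.072.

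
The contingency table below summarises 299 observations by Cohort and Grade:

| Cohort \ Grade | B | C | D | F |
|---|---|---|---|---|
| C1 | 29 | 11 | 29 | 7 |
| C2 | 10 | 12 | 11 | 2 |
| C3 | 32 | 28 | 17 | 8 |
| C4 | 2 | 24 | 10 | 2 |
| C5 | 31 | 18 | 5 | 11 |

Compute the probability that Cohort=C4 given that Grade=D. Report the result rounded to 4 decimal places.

Total with Grade=D: 29 + 11 + 17 + 10 + 5 = 72.
P(Cohort=C4 | Grade=D) = 10/72 = 0.1389.

0.1389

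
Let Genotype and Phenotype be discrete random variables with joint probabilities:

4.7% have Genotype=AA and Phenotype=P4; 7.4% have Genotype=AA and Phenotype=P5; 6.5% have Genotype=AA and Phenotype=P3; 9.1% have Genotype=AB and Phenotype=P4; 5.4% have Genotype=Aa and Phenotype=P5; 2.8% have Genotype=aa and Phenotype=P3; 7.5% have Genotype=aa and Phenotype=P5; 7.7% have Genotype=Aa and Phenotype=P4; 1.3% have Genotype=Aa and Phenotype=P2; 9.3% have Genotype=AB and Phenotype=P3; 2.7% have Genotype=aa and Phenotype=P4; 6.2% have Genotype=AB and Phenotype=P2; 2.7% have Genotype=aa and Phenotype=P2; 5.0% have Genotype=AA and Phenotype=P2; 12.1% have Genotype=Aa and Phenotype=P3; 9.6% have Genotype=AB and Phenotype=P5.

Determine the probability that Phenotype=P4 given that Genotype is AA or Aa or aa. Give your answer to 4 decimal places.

0.2295

P(Genotype=AA) = 0.050 + 0.065 + 0.047 + 0.074 = 0.236.
P(Genotype=Aa) = 0.013 + 0.121 + 0.077 + 0.054 = 0.265.
P(Genotype=aa) = 0.027 + 0.028 + 0.027 + 0.075 = 0.157.
P(Genotype ∈ {AA, Aa, aa}) = 0.236 + 0.265 + 0.157 = 0.658; P(Phenotype=P4, Genotype ∈ {AA, Aa, aa}) = 0.047 + 0.077 + 0.027 = 0.151.
P(Phenotype=P4 | Genotype ∈ {AA, Aa, aa}) = 0.151/0.658 = 0.2295.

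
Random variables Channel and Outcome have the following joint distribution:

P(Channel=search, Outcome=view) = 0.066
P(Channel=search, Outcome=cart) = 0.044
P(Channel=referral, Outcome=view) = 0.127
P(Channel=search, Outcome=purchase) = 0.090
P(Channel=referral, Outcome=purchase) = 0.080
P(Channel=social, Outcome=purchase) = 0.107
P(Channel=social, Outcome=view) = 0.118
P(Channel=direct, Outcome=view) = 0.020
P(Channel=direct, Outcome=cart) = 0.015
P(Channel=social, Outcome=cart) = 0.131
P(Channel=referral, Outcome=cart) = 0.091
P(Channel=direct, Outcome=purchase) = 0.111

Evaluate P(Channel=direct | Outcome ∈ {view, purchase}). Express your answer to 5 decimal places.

0.18220

P(Outcome=view) = 0.066 + 0.118 + 0.020 + 0.127 = 0.331.
P(Outcome=purchase) = 0.090 + 0.107 + 0.111 + 0.080 = 0.388.
P(Outcome ∈ {view, purchase}) = 0.331 + 0.388 = 0.719; P(Channel=direct, Outcome ∈ {view, purchase}) = 0.020 + 0.111 = 0.131.
P(Channel=direct | Outcome ∈ {view, purchase}) = 0.131/0.719 = 0.18220.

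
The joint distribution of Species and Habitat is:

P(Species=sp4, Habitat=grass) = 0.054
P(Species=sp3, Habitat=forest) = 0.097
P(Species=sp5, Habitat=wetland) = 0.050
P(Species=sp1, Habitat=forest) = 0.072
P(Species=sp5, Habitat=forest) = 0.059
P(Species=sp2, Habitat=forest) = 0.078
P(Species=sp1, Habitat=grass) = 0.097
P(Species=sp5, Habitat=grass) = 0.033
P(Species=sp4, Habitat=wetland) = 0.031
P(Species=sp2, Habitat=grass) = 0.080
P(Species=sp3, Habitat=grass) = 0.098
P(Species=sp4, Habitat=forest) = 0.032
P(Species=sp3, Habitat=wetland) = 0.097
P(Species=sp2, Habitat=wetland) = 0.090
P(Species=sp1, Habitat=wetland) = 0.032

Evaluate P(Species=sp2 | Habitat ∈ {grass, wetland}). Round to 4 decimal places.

P(Habitat=grass) = 0.097 + 0.080 + 0.098 + 0.054 + 0.033 = 0.362.
P(Habitat=wetland) = 0.032 + 0.090 + 0.097 + 0.031 + 0.050 = 0.300.
P(Habitat ∈ {grass, wetland}) = 0.362 + 0.300 = 0.662; P(Species=sp2, Habitat ∈ {grass, wetland}) = 0.080 + 0.090 = 0.170.
P(Species=sp2 | Habitat ∈ {grass, wetland}) = 0.170/0.662 = 0.2568.

0.2568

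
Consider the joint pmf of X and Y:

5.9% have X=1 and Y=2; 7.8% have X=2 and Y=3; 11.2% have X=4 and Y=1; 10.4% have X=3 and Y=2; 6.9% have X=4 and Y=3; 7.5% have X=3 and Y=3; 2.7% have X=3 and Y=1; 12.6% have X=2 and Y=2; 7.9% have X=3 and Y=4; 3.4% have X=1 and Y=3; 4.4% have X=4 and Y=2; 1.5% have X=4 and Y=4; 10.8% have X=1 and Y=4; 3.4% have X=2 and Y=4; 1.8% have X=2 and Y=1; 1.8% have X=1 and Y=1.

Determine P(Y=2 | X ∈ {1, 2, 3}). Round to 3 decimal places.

P(X=1) = 0.018 + 0.059 + 0.034 + 0.108 = 0.219.
P(X=2) = 0.018 + 0.126 + 0.078 + 0.034 = 0.256.
P(X=3) = 0.027 + 0.104 + 0.075 + 0.079 = 0.285.
P(X ∈ {1, 2, 3}) = 0.219 + 0.256 + 0.285 = 0.760; P(Y=2, X ∈ {1, 2, 3}) = 0.059 + 0.126 + 0.104 = 0.289.
P(Y=2 | X ∈ {1, 2, 3}) = 0.289/0.760 = 0.380.

0.380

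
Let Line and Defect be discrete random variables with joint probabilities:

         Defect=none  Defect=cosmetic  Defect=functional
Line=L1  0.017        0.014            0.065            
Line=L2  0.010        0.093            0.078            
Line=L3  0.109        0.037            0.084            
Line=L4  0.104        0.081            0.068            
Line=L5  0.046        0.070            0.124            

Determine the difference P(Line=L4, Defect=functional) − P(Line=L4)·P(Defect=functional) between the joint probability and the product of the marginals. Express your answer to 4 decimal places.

-0.0380

P(Line=L4) = 0.104 + 0.081 + 0.068 = 0.253.
P(Defect=functional) = 0.065 + 0.078 + 0.084 + 0.068 + 0.124 = 0.419.
P(Line=L4, Defect=functional) − P(Line=L4)P(Defect=functional) = 0.068 − 0.253×0.419 = -0.0380.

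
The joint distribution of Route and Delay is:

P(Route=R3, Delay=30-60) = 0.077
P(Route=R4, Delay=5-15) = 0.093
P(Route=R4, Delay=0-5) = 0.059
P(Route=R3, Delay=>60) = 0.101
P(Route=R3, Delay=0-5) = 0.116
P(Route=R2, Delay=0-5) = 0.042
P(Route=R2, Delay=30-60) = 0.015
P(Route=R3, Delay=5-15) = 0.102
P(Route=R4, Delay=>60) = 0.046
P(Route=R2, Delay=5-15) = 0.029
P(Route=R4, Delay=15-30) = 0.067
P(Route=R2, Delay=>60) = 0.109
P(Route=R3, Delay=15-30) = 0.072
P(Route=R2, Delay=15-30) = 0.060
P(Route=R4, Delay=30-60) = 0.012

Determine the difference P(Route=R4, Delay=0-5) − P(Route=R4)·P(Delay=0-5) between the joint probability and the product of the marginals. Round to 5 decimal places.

-0.00111

P(Route=R4) = 0.059 + 0.093 + 0.067 + 0.012 + 0.046 = 0.277.
P(Delay=0-5) = 0.042 + 0.116 + 0.059 = 0.217.
P(Route=R4, Delay=0-5) − P(Route=R4)P(Delay=0-5) = 0.059 − 0.277×0.217 = -0.00111.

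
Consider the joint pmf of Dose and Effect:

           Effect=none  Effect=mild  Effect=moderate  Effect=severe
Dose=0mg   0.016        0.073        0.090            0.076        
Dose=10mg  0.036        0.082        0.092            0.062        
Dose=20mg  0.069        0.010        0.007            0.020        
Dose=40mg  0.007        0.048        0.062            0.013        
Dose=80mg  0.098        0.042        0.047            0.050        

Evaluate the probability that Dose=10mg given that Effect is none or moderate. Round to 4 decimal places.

P(Effect=none) = 0.016 + 0.036 + 0.069 + 0.007 + 0.098 = 0.226.
P(Effect=moderate) = 0.090 + 0.092 + 0.007 + 0.062 + 0.047 = 0.298.
P(Effect ∈ {none, moderate}) = 0.226 + 0.298 = 0.524; P(Dose=10mg, Effect ∈ {none, moderate}) = 0.036 + 0.092 = 0.128.
P(Dose=10mg | Effect ∈ {none, moderate}) = 0.128/0.524 = 0.2443.

0.2443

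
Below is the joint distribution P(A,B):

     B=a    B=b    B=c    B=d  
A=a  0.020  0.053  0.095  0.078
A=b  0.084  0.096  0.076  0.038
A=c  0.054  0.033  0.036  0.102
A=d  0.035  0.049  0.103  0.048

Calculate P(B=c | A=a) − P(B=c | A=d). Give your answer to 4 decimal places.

P(A=a) = 0.020 + 0.053 + 0.095 + 0.078 = 0.246; P(B=c | A=a) = 0.095/0.246 = 0.38618.
P(A=d) = 0.035 + 0.049 + 0.103 + 0.048 = 0.235; P(B=c | A=d) = 0.103/0.235 = 0.43830.
Difference = -0.0521.

-0.0521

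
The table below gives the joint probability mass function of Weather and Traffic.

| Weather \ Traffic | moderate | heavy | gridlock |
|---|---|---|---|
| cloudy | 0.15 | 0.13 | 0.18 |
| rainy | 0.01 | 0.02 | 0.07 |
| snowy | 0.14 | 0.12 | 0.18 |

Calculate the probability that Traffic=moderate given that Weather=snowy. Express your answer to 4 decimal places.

0.3182

P(Weather=snowy) = 0.14 + 0.12 + 0.18 = 0.44.
P(Traffic=moderate | Weather=snowy) = 0.14/0.44 = 0.3182.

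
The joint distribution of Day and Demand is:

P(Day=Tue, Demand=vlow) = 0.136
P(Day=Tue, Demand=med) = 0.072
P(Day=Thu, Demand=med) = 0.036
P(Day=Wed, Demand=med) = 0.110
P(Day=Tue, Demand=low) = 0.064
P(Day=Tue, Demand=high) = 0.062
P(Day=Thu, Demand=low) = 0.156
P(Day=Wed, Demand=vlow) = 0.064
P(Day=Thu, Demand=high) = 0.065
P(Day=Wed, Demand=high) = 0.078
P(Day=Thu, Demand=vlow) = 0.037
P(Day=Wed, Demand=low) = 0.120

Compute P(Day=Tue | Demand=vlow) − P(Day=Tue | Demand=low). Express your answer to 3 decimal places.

P(Demand=vlow) = 0.136 + 0.064 + 0.037 = 0.237; P(Day=Tue | Demand=vlow) = 0.136/0.237 = 0.5738.
P(Demand=low) = 0.064 + 0.120 + 0.156 = 0.340; P(Day=Tue | Demand=low) = 0.064/0.340 = 0.1882.
Difference = 0.386.

0.386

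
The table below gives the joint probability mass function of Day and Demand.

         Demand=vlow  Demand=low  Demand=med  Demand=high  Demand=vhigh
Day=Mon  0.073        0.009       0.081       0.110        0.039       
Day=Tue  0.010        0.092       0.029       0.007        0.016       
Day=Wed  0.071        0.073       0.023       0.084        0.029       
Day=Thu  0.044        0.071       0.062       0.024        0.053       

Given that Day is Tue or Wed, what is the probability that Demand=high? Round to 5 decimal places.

P(Day=Tue) = 0.010 + 0.092 + 0.029 + 0.007 + 0.016 = 0.154.
P(Day=Wed) = 0.071 + 0.073 + 0.023 + 0.084 + 0.029 = 0.280.
P(Day ∈ {Tue, Wed}) = 0.154 + 0.280 = 0.434; P(Demand=high, Day ∈ {Tue, Wed}) = 0.007 + 0.084 = 0.091.
P(Demand=high | Day ∈ {Tue, Wed}) = 0.091/0.434 = 0.20968.

0.20968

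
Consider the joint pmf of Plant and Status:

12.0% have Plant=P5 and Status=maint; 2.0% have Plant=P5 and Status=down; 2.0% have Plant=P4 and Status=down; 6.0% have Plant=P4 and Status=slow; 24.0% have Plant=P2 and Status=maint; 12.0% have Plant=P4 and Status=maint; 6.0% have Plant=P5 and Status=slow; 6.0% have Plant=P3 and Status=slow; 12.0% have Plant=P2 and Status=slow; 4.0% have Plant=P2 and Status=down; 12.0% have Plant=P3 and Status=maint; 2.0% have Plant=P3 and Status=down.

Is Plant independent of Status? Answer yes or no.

Every cell satisfies P(Plant,Status) = P(Plant)·P(Status). For instance P(Plant=P3) = 0.200, P(Status=down) = 0.100, and 0.200×0.100 = 0.020 matches the joint entry. So Plant and Status are independent.

yes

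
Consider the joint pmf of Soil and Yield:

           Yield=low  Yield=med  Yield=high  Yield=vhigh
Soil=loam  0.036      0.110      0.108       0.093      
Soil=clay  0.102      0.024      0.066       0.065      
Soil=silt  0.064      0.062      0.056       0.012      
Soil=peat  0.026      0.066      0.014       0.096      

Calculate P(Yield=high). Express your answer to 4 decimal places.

0.2440

P(Yield=high) = 0.108 + 0.066 + 0.056 + 0.014 = 0.244.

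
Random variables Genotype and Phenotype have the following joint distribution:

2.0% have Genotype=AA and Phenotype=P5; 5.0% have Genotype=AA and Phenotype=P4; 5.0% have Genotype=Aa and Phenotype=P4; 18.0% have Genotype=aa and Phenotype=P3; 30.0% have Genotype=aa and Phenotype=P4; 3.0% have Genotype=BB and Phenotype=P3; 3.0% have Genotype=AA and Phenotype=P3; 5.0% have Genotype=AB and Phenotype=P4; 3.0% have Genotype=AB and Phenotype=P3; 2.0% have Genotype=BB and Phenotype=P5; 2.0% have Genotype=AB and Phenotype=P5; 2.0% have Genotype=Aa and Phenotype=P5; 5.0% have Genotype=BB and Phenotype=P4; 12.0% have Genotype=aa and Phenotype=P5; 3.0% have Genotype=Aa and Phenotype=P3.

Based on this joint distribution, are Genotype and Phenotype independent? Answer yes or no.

Every cell satisfies P(Genotype,Phenotype) = P(Genotype)·P(Phenotype). For instance P(Genotype=BB) = 0.100, P(Phenotype=P5) = 0.200, and 0.100×0.200 = 0.020 matches the joint entry. So Genotype and Phenotype are independent.

yes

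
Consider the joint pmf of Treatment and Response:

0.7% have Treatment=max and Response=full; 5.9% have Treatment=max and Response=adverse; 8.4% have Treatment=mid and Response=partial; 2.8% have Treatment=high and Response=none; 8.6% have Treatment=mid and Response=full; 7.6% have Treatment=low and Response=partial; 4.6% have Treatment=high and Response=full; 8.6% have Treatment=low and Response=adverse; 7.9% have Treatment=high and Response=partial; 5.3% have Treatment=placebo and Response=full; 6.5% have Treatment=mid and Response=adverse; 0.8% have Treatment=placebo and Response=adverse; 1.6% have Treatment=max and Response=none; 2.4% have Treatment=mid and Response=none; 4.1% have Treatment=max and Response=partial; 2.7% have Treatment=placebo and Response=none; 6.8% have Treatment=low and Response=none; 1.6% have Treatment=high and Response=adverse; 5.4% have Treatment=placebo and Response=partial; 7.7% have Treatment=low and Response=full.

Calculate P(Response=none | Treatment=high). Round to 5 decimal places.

P(Treatment=high) = 0.028 + 0.079 + 0.046 + 0.016 = 0.169.
P(Response=none | Treatment=high) = 0.028/0.169 = 0.16568.

0.16568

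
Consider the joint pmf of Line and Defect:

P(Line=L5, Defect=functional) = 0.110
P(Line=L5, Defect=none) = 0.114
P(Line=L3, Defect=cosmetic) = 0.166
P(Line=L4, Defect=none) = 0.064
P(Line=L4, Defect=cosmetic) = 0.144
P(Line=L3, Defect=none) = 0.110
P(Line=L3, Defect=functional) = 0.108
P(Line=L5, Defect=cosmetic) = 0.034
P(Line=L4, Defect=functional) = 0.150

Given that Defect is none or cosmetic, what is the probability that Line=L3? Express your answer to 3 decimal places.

P(Defect=none) = 0.110 + 0.064 + 0.114 = 0.288.
P(Defect=cosmetic) = 0.166 + 0.144 + 0.034 = 0.344.
P(Defect ∈ {none, cosmetic}) = 0.288 + 0.344 = 0.632; P(Line=L3, Defect ∈ {none, cosmetic}) = 0.110 + 0.166 = 0.276.
P(Line=L3 | Defect ∈ {none, cosmetic}) = 0.276/0.632 = 0.437.

0.437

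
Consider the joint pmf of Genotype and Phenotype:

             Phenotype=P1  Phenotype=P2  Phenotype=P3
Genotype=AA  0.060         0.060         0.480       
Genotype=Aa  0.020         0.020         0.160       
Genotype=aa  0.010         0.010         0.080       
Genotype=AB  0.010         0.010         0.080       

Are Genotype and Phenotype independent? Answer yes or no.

yes

Every cell satisfies P(Genotype,Phenotype) = P(Genotype)·P(Phenotype). For instance P(Genotype=aa) = 0.100, P(Phenotype=P2) = 0.100, and 0.100×0.100 = 0.010 matches the joint entry. So Genotype and Phenotype are independent.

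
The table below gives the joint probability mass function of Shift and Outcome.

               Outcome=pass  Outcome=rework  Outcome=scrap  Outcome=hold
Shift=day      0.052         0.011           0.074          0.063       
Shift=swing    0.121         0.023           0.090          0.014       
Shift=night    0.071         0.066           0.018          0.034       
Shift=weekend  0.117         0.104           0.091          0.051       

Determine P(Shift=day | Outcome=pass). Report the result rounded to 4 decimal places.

P(Outcome=pass) = 0.052 + 0.121 + 0.071 + 0.117 = 0.361.
P(Shift=day | Outcome=pass) = 0.052/0.361 = 0.1440.

0.1440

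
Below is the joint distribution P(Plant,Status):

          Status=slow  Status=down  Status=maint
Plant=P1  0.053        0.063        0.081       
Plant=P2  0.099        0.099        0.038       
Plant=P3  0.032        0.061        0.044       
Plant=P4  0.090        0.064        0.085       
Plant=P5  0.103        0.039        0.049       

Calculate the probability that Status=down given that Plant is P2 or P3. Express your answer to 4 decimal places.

P(Plant=P2) = 0.099 + 0.099 + 0.038 = 0.236.
P(Plant=P3) = 0.032 + 0.061 + 0.044 = 0.137.
P(Plant ∈ {P2, P3}) = 0.236 + 0.137 = 0.373; P(Status=down, Plant ∈ {P2, P3}) = 0.099 + 0.061 = 0.160.
P(Status=down | Plant ∈ {P2, P3}) = 0.160/0.373 = 0.4290.

0.4290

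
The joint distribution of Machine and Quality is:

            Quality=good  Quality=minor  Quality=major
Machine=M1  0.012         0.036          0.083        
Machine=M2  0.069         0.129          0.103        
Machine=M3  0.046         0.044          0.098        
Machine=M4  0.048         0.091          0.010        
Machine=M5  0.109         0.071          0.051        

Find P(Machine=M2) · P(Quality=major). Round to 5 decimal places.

P(Machine=M2) = 0.069 + 0.129 + 0.103 = 0.301.
P(Quality=major) = 0.083 + 0.103 + 0.098 + 0.010 + 0.051 = 0.345.
Product: 0.301 × 0.345 = 0.10385.

0.10385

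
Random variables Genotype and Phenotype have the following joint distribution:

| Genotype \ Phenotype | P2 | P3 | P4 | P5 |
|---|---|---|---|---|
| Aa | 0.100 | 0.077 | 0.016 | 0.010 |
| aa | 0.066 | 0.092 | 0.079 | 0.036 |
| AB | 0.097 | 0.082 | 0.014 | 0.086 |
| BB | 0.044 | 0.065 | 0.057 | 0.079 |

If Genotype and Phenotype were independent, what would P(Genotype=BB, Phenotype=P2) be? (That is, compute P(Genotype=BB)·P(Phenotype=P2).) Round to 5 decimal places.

P(Genotype=BB) = 0.044 + 0.065 + 0.057 + 0.079 = 0.245.
P(Phenotype=P2) = 0.100 + 0.066 + 0.097 + 0.044 = 0.307.
Product: 0.245 × 0.307 = 0.07522.

0.07522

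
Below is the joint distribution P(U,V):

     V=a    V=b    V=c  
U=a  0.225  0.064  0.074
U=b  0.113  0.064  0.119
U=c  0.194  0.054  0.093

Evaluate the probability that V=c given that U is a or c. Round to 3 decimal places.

P(U=a) = 0.225 + 0.064 + 0.074 = 0.363.
P(U=c) = 0.194 + 0.054 + 0.093 = 0.341.
P(U ∈ {a, c}) = 0.363 + 0.341 = 0.704; P(V=c, U ∈ {a, c}) = 0.074 + 0.093 = 0.167.
P(V=c | U ∈ {a, c}) = 0.167/0.704 = 0.237.

0.237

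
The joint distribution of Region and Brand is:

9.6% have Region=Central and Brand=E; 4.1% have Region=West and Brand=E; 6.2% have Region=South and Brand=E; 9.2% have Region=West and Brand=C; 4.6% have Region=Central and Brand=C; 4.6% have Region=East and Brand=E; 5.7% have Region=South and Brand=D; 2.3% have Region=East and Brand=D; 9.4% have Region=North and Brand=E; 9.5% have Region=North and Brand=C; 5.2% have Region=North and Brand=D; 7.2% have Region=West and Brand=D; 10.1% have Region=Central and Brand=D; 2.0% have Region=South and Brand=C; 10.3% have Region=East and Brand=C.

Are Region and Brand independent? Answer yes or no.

P(Region=East) = 0.172 and P(Brand=C) = 0.356, so their product is 0.06123, but P(Region=East, Brand=C) = 0.103. Since these differ, Region and Brand are not independent.

no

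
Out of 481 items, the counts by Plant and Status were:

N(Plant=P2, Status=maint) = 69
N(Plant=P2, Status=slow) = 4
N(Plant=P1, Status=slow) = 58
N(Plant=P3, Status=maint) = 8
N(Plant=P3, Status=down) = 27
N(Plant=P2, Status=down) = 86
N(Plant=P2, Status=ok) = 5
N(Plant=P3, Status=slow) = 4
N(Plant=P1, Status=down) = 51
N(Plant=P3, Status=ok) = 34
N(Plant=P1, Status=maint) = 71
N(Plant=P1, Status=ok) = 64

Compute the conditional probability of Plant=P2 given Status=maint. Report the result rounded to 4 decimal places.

0.4662

Total with Status=maint: 71 + 69 + 8 = 148.
P(Plant=P2 | Status=maint) = 69/148 = 0.4662.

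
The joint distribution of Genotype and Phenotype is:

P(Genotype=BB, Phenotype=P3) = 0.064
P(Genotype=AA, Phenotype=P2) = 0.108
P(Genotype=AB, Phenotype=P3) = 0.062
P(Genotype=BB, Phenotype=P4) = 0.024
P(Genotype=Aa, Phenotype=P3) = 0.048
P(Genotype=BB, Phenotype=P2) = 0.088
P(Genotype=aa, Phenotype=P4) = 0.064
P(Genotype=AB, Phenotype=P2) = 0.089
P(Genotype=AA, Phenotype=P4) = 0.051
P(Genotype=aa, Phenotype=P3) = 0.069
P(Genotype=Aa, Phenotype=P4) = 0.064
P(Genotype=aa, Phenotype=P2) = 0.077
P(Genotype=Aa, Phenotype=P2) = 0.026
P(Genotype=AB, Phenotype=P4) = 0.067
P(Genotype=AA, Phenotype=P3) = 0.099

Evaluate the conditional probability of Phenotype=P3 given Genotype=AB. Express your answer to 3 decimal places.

P(Genotype=AB) = 0.089 + 0.062 + 0.067 = 0.218.
P(Phenotype=P3 | Genotype=AB) = 0.062/0.218 = 0.284.

0.284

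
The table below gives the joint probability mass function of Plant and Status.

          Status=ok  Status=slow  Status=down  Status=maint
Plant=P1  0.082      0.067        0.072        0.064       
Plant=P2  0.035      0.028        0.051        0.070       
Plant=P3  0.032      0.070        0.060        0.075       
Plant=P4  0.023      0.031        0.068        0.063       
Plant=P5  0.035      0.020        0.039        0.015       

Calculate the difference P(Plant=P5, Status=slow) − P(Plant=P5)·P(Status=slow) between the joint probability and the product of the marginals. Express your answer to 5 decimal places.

-0.00354

P(Plant=P5) = 0.035 + 0.020 + 0.039 + 0.015 = 0.109.
P(Status=slow) = 0.067 + 0.028 + 0.070 + 0.031 + 0.020 = 0.216.
P(Plant=P5, Status=slow) − P(Plant=P5)P(Status=slow) = 0.020 − 0.109×0.216 = -0.00354.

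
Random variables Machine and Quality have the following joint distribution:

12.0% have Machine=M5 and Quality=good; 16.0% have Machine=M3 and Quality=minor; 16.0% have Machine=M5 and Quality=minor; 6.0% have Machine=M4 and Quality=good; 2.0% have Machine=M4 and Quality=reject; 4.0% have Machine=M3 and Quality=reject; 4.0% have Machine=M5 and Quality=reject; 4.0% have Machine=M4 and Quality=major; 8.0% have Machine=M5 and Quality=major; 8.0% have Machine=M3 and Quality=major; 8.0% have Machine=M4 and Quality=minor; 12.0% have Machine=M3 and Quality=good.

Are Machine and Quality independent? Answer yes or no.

yes

Every cell satisfies P(Machine,Quality) = P(Machine)·P(Quality). For instance P(Machine=M4) = 0.200, P(Quality=reject) = 0.100, and 0.200×0.100 = 0.020 matches the joint entry. So Machine and Quality are independent.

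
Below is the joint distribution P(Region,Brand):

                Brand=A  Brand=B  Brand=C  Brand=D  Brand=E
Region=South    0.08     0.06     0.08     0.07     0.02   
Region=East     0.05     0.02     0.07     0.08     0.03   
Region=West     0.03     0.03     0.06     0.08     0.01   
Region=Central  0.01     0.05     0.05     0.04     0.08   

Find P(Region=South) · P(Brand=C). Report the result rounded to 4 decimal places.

0.0806

P(Region=South) = 0.08 + 0.06 + 0.08 + 0.07 + 0.02 = 0.31.
P(Brand=C) = 0.08 + 0.07 + 0.06 + 0.05 = 0.26.
Product: 0.31 × 0.26 = 0.0806.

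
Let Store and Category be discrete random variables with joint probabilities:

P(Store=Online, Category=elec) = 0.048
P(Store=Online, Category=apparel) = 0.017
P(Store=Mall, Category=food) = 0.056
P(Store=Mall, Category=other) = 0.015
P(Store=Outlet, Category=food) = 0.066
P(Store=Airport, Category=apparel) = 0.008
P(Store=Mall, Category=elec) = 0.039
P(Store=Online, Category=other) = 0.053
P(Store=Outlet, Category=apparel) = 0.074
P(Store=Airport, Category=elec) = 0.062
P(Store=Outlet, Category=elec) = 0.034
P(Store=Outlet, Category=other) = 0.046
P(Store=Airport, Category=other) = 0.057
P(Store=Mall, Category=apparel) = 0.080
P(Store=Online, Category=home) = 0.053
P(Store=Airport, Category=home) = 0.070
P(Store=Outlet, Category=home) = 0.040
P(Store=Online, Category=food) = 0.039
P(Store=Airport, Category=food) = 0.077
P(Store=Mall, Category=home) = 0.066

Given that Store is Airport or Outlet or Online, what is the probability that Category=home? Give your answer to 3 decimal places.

0.219

P(Store=Airport) = 0.077 + 0.008 + 0.062 + 0.070 + 0.057 = 0.274.
P(Store=Outlet) = 0.066 + 0.074 + 0.034 + 0.040 + 0.046 = 0.260.
P(Store=Online) = 0.039 + 0.017 + 0.048 + 0.053 + 0.053 = 0.210.
P(Store ∈ {Airport, Outlet, Online}) = 0.274 + 0.260 + 0.210 = 0.744; P(Category=home, Store ∈ {Airport, Outlet, Online}) = 0.070 + 0.040 + 0.053 = 0.163.
P(Category=home | Store ∈ {Airport, Outlet, Online}) = 0.163/0.744 = 0.219.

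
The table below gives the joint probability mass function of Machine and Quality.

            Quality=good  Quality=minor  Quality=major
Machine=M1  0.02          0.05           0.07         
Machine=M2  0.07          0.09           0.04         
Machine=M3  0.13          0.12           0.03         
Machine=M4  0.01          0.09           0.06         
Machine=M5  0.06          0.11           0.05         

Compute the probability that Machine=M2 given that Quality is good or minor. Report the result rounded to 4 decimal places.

P(Quality=good) = 0.02 + 0.07 + 0.13 + 0.01 + 0.06 = 0.29.
P(Quality=minor) = 0.05 + 0.09 + 0.12 + 0.09 + 0.11 = 0.46.
P(Quality ∈ {good, minor}) = 0.29 + 0.46 = 0.75; P(Machine=M2, Quality ∈ {good, minor}) = 0.07 + 0.09 = 0.16.
P(Machine=M2 | Quality ∈ {good, minor}) = 0.16/0.75 = 0.2133.

0.2133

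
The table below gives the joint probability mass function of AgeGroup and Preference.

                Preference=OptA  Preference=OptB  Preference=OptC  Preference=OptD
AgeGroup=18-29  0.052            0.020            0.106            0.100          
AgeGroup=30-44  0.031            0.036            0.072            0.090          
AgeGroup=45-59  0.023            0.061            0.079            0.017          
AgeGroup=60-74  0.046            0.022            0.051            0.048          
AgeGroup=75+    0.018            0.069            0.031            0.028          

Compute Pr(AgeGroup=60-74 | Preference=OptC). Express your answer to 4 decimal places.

0.1504

P(Preference=OptC) = 0.106 + 0.072 + 0.079 + 0.051 + 0.031 = 0.339.
P(AgeGroup=60-74 | Preference=OptC) = 0.051/0.339 = 0.1504.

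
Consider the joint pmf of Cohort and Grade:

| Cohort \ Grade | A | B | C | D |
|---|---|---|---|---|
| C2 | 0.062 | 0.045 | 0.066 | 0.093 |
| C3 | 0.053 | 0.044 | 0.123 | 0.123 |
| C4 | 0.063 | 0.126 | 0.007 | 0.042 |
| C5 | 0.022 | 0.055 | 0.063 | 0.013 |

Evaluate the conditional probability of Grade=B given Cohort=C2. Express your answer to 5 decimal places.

0.16917

P(Cohort=C2) = 0.062 + 0.045 + 0.066 + 0.093 = 0.266.
P(Grade=B | Cohort=C2) = 0.045/0.266 = 0.16917.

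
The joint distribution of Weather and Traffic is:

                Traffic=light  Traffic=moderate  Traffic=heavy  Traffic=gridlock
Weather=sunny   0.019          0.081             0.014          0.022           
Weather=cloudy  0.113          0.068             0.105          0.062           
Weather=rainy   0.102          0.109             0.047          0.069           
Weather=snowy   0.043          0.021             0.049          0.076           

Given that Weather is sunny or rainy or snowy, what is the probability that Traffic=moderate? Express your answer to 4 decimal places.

P(Weather=sunny) = 0.019 + 0.081 + 0.014 + 0.022 = 0.136.
P(Weather=rainy) = 0.102 + 0.109 + 0.047 + 0.069 = 0.327.
P(Weather=snowy) = 0.043 + 0.021 + 0.049 + 0.076 = 0.189.
P(Weather ∈ {sunny, rainy, snowy}) = 0.136 + 0.327 + 0.189 = 0.652; P(Traffic=moderate, Weather ∈ {sunny, rainy, snowy}) = 0.081 + 0.109 + 0.021 = 0.211.
P(Traffic=moderate | Weather ∈ {sunny, rainy, snowy}) = 0.211/0.652 = 0.3236.

0.3236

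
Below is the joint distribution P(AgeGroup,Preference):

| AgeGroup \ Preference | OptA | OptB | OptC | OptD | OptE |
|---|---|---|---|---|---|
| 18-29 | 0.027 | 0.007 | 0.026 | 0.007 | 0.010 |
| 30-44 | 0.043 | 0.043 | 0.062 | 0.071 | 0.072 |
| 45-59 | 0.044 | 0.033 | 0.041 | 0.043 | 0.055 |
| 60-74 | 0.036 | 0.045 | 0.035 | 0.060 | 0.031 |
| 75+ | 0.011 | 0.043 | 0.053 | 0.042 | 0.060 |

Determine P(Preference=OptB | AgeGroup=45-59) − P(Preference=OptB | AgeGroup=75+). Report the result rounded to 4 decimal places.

-0.0530

P(AgeGroup=45-59) = 0.044 + 0.033 + 0.041 + 0.043 + 0.055 = 0.216; P(Preference=OptB | AgeGroup=45-59) = 0.033/0.216 = 0.15278.
P(AgeGroup=75+) = 0.011 + 0.043 + 0.053 + 0.042 + 0.060 = 0.209; P(Preference=OptB | AgeGroup=75+) = 0.043/0.209 = 0.20574.
Difference = -0.0530.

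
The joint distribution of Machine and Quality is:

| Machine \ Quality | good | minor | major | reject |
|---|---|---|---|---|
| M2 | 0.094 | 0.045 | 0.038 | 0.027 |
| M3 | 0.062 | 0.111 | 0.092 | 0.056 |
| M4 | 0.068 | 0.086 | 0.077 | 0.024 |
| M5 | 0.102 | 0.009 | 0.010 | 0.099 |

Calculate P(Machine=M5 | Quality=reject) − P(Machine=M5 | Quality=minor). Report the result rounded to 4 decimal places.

P(Quality=reject) = 0.027 + 0.056 + 0.024 + 0.099 = 0.206; P(Machine=M5 | Quality=reject) = 0.099/0.206 = 0.48058.
P(Quality=minor) = 0.045 + 0.111 + 0.086 + 0.009 = 0.251; P(Machine=M5 | Quality=minor) = 0.009/0.251 = 0.03586.
Difference = 0.4447.

0.4447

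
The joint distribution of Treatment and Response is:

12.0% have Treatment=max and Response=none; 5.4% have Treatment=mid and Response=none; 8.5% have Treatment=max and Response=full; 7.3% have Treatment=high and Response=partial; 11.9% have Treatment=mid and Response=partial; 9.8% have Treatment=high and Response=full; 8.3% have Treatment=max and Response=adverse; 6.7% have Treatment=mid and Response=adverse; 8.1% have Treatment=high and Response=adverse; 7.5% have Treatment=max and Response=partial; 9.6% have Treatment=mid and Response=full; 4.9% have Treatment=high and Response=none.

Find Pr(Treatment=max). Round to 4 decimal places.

0.3630

P(Treatment=max) = 0.120 + 0.075 + 0.085 + 0.083 = 0.363.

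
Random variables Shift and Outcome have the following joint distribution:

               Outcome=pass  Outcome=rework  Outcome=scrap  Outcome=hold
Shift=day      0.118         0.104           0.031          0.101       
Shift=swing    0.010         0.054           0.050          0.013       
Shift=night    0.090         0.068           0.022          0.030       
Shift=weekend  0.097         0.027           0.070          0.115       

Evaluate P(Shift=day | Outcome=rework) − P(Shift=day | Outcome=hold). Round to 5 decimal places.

P(Outcome=rework) = 0.104 + 0.054 + 0.068 + 0.027 = 0.253; P(Shift=day | Outcome=rework) = 0.104/0.253 = 0.411067.
P(Outcome=hold) = 0.101 + 0.013 + 0.030 + 0.115 = 0.259; P(Shift=day | Outcome=hold) = 0.101/0.259 = 0.389961.
Difference = 0.02111.

0.02111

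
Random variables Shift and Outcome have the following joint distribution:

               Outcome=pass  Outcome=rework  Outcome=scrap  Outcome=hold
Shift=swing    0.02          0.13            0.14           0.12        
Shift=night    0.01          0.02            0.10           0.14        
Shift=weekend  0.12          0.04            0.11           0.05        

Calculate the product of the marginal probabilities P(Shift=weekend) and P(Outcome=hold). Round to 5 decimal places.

0.09920

P(Shift=weekend) = 0.12 + 0.04 + 0.11 + 0.05 = 0.32.
P(Outcome=hold) = 0.12 + 0.14 + 0.05 = 0.31.
Product: 0.32 × 0.31 = 0.09920.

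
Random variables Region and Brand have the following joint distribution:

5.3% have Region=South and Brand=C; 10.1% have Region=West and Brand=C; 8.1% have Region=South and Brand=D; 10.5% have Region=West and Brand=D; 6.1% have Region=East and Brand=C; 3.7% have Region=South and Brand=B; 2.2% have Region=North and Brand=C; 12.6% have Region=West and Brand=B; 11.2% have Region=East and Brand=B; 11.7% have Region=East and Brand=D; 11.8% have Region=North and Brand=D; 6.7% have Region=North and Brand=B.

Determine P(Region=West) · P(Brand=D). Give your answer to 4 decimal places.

P(Region=West) = 0.126 + 0.101 + 0.105 = 0.332.
P(Brand=D) = 0.118 + 0.081 + 0.117 + 0.105 = 0.421.
Product: 0.332 × 0.421 = 0.1398.

0.1398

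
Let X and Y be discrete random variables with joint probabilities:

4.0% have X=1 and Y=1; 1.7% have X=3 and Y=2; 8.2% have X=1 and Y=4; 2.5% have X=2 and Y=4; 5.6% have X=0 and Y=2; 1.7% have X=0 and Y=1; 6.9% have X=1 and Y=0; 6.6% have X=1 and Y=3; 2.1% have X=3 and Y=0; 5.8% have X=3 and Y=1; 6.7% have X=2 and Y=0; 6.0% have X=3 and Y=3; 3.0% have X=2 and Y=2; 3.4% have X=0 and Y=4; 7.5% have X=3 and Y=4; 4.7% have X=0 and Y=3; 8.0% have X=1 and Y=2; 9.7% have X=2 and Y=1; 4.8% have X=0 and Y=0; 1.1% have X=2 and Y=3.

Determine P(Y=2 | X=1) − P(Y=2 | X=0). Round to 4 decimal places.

P(X=1) = 0.069 + 0.040 + 0.080 + 0.066 + 0.082 = 0.337; P(Y=2 | X=1) = 0.080/0.337 = 0.23739.
P(X=0) = 0.048 + 0.017 + 0.056 + 0.047 + 0.034 = 0.202; P(Y=2 | X=0) = 0.056/0.202 = 0.27723.
Difference = -0.0398.

-0.0398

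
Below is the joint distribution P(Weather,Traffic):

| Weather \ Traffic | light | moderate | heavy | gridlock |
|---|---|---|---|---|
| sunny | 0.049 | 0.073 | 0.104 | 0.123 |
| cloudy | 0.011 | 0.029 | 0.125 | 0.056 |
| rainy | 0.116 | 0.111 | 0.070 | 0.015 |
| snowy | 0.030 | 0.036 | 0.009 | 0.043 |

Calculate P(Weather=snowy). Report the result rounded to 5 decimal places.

0.11800

P(Weather=snowy) = 0.030 + 0.036 + 0.009 + 0.043 = 0.118.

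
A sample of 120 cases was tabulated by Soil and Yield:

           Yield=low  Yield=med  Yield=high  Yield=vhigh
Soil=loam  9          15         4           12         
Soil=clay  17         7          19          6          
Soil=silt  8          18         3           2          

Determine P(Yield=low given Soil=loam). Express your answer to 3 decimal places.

Total with Soil=loam: 9 + 15 + 4 + 12 = 40.
P(Yield=low | Soil=loam) = 9/40 = 0.225.

0.225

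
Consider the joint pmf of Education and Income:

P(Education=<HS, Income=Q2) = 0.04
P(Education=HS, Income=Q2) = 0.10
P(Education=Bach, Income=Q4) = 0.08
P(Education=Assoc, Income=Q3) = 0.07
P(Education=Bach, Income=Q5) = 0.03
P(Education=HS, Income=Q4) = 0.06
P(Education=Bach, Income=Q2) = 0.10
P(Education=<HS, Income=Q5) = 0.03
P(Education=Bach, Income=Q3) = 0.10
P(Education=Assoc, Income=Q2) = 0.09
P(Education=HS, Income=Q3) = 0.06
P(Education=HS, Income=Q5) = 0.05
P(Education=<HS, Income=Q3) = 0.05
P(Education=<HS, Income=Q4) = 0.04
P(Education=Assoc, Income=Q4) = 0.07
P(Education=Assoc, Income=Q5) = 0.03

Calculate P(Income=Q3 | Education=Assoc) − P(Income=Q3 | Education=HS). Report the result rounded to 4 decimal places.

P(Education=Assoc) = 0.09 + 0.07 + 0.07 + 0.03 = 0.26; P(Income=Q3 | Education=Assoc) = 0.07/0.26 = 0.26923.
P(Education=HS) = 0.10 + 0.06 + 0.06 + 0.05 = 0.27; P(Income=Q3 | Education=HS) = 0.06/0.27 = 0.22222.
Difference = 0.0470.

0.0470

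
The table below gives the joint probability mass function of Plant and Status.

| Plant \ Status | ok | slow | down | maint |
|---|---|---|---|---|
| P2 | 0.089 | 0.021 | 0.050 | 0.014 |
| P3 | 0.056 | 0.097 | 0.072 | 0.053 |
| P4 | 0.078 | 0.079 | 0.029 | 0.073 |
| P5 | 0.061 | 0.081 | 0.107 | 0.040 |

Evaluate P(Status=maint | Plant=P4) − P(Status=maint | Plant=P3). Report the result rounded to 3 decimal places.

P(Plant=P4) = 0.078 + 0.079 + 0.029 + 0.073 = 0.259; P(Status=maint | Plant=P4) = 0.073/0.259 = 0.2819.
P(Plant=P3) = 0.056 + 0.097 + 0.072 + 0.053 = 0.278; P(Status=maint | Plant=P3) = 0.053/0.278 = 0.1906.
Difference = 0.091.

0.091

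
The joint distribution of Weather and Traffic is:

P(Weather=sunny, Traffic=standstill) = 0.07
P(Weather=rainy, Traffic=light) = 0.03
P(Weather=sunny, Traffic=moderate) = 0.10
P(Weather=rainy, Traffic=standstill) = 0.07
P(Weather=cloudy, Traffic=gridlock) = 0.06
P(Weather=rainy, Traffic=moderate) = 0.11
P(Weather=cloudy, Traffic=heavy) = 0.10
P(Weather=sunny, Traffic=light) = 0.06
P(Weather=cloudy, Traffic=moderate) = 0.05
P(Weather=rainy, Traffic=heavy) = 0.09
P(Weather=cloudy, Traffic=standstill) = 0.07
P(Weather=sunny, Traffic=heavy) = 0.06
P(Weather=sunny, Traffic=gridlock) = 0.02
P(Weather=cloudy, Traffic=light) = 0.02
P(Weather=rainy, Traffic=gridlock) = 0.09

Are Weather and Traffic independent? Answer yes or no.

no

P(Weather=sunny) = 0.31 and P(Traffic=gridlock) = 0.17, so their product is 0.0527, but P(Weather=sunny, Traffic=gridlock) = 0.02. Since these differ, Weather and Traffic are not independent.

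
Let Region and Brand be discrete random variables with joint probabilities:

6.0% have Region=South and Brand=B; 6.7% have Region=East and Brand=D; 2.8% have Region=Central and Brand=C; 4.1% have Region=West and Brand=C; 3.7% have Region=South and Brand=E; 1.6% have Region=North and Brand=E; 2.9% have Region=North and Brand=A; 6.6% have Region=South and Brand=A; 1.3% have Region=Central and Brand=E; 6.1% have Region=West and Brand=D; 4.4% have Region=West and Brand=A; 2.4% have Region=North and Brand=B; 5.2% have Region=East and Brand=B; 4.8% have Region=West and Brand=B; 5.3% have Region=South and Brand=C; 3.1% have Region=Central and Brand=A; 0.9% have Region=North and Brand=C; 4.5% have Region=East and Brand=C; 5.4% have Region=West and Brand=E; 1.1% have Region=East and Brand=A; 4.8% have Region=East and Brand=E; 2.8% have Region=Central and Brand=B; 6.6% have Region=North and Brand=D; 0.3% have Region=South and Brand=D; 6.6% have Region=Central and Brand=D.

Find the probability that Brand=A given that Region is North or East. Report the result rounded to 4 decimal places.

0.1090

P(Region=North) = 0.029 + 0.024 + 0.009 + 0.066 + 0.016 = 0.144.
P(Region=East) = 0.011 + 0.052 + 0.045 + 0.067 + 0.048 = 0.223.
P(Region ∈ {North, East}) = 0.144 + 0.223 = 0.367; P(Brand=A, Region ∈ {North, East}) = 0.029 + 0.011 = 0.040.
P(Brand=A | Region ∈ {North, East}) = 0.040/0.367 = 0.1090.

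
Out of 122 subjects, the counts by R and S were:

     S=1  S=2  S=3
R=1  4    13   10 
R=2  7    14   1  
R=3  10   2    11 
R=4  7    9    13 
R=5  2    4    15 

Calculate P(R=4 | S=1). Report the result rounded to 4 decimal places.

Total with S=1: 4 + 7 + 10 + 7 + 2 = 30.
P(R=4 | S=1) = 7/30 = 0.2333.

0.2333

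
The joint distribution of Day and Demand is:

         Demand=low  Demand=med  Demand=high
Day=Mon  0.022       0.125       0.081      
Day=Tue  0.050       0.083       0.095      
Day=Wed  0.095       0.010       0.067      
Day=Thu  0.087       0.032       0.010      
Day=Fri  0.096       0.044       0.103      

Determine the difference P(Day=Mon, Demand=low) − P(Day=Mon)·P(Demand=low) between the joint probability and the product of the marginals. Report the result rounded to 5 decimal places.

-0.05780

P(Day=Mon) = 0.022 + 0.125 + 0.081 = 0.228.
P(Demand=low) = 0.022 + 0.050 + 0.095 + 0.087 + 0.096 = 0.350.
P(Day=Mon, Demand=low) − P(Day=Mon)P(Demand=low) = 0.022 − 0.228×0.350 = -0.05780.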